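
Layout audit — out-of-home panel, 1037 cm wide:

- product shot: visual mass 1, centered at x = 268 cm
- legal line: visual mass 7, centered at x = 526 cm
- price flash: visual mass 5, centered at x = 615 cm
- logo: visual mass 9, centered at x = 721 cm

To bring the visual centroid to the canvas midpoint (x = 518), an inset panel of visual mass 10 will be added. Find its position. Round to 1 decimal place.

New total weight: (1 + 7 + 5 + 9) + 10 = 32.
Along x: (13514 + 10·x) / 32 = 518 (existing moment 1·268 + 7·526 + 5·615 + 9·721 = 13514) ⇒ x = (16576 − 13514) / 10 ≈ 306.20.

x ≈ 306.2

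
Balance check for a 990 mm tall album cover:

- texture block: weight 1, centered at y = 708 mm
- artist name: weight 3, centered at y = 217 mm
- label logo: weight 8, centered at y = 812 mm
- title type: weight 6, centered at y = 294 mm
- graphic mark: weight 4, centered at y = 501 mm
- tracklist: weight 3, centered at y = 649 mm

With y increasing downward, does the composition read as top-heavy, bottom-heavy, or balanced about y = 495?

Weights sum to 1 + 3 + 8 + 6 + 4 + 3 = 25.
y: (1·708 + 3·217 + 8·812 + 6·294 + 4·501 + 3·649) / 25 = 13570 / 25 ≈ 542.80
542.8 lies below (larger y than) the midline 495, so the layout is bottom-heavy.

bottom-heavy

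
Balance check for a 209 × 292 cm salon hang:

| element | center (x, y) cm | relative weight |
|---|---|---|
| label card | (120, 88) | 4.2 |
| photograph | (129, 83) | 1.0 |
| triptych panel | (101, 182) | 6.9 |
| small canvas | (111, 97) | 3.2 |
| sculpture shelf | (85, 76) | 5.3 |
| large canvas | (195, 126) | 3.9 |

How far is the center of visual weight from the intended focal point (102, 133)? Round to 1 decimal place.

Σw = 4.2 + 1.0 + 6.9 + 3.2 + 5.3 + 3.9 = 24.5.
x: moment 2896.1 / weight 24.5 ≈ 118.21
Σw·y = 2913.0; ȳ = 2913.0/24.5 ≈ 118.90.
From (102, 133): dx = 16.21, dy = -14.10, so the distance is √(dx²+dy²) ≈ 21.48.

≈ 21.5 cm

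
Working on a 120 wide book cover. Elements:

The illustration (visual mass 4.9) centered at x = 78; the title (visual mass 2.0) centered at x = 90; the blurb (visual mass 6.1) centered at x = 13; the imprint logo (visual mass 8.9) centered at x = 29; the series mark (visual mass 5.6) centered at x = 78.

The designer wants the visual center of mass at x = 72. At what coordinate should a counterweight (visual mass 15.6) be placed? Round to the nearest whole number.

New total weight: (4.9 + 2.0 + 6.1 + 8.9 + 5.6) + 15.6 = 43.1.
x: need Σw·x = 43.1·72 = 3103.2. Existing = 4.9·78 + 2.0·90 + 6.1·13 + 8.9·29 + 5.6·78 = 1336.4. Remainder 1766.8 / 15.6 ≈ 113.26.

x ≈ 113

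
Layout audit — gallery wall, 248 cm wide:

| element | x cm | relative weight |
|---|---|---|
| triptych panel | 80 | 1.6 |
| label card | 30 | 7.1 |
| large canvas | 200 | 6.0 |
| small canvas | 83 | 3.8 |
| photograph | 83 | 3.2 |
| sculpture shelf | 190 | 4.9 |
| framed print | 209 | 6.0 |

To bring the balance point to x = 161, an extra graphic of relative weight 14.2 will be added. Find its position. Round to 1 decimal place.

With the extra graphic, Σw becomes 1.6 + 7.1 + 6.0 + 3.8 + 3.2 + 4.9 + 6.0 + 14.2 = 46.8.
x: target moment 46.8×161 = 7534.8; current 1.6·80 + 7.1·30 + 6.0·200 + 3.8·83 + 3.2·83 + 4.9·190 + 6.0·209 = 4307.0; the extra graphic supplies 3227.8, so x = 3227.8/14.2 ≈ 227.31.

x ≈ 227.3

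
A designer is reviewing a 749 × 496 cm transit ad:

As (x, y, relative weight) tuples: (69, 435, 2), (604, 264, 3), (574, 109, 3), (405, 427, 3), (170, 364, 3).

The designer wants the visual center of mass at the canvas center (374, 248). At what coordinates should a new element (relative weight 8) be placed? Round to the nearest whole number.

(354, 137)

New total weight: (2 + 3 + 3 + 3 + 3) + 8 = 22.
Along x: (5397 + 8·x) / 22 = 374 (existing moment 2·69 + 3·604 + 3·574 + 3·405 + 3·170 = 5397) ⇒ x = (8228 − 5397) / 8 ≈ 353.88.
Along y: (4362 + 8·y) / 22 = 248 (existing moment 2·435 + 3·264 + 3·109 + 3·427 + 3·364 = 4362) ⇒ y = (5456 − 4362) / 8 ≈ 136.75.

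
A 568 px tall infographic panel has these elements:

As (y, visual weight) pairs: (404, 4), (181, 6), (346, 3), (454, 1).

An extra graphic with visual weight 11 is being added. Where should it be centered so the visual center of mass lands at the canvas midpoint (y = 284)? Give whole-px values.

After adding the extra graphic, total weight = 4 + 6 + 3 + 1 + 11 = 25.
Along y: (4194 + 11·y) / 25 = 284 (existing moment 4·404 + 6·181 + 3·346 + 1·454 = 4194) ⇒ y = (7100 − 4194) / 11 ≈ 264.18.

y ≈ 264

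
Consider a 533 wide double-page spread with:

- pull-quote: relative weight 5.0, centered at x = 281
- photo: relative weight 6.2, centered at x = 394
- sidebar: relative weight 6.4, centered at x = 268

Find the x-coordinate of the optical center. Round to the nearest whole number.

x ≈ 316

Total weight = 5.0 + 6.2 + 6.4 = 17.6.
Σw·x = 5.0·281 + 6.2·394 + 6.4·268 = 5563.0, so x̄ = 5563.0/17.6 ≈ 316.08.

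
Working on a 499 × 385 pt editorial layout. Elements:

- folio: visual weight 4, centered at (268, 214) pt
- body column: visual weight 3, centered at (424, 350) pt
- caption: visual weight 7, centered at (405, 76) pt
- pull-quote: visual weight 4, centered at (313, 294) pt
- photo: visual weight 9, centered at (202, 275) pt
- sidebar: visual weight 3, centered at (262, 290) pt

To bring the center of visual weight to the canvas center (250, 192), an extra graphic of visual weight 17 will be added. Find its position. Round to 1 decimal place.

After adding the extra graphic, total weight = 4 + 3 + 7 + 4 + 9 + 3 + 17 = 47.
x: need Σw·x = 47·250 = 11750. Existing = 4·268 + 3·424 + 7·405 + 4·313 + 9·202 + 3·262 = 9035. Remainder 2715 / 17 ≈ 159.71.
y: need Σw·y = 47·192 = 9024. Existing = 4·214 + 3·350 + 7·76 + 4·294 + 9·275 + 3·290 = 6959. Remainder 2065 / 17 ≈ 121.47.

(159.7, 121.5)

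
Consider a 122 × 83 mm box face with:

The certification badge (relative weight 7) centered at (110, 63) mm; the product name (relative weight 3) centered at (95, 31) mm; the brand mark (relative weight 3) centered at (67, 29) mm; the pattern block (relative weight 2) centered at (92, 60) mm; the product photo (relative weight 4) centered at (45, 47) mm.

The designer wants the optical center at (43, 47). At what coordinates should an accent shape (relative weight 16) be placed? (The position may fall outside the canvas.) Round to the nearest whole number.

New total weight: (7 + 3 + 3 + 2 + 4) + 16 = 35.
x: target moment 35×43 = 1505; current 7·110 + 3·95 + 3·67 + 2·92 + 4·45 = 1620; the accent shape supplies -115, so x = -115/16 ≈ -7.19.
y: target moment 35×47 = 1645; current 7·63 + 3·31 + 3·29 + 2·60 + 4·47 = 929; the accent shape supplies 716, so y = 716/16 ≈ 44.75.

(-7, 45)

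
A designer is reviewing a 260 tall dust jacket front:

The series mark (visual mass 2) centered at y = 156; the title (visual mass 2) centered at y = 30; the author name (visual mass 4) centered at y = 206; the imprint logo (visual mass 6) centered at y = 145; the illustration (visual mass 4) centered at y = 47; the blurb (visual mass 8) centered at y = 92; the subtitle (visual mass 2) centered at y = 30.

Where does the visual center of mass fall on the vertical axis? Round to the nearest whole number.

Total weight = 2 + 2 + 4 + 6 + 4 + 8 + 2 = 28.
Σw·y = 3050; ȳ = 3050/28 ≈ 108.93.

y ≈ 109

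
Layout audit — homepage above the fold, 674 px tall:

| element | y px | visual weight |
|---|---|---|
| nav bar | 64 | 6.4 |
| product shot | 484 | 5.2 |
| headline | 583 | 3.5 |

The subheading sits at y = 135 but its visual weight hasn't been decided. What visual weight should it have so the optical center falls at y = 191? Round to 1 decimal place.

w ≈ 37.2

Existing Σw = 15.1 (6.4 + 5.2 + 3.5); existing moment 6.4·64 + 5.2·484 + 3.5·583 = 4966.9.
For the centroid to hit 191: (4966.9 + w·135) / (15.1 + w) = 191.
Rearranging, w·(135 − 191) = 191·15.1 − 4966.9 = -2082.8, so w ≈ -2082.8/-56 = 37.19.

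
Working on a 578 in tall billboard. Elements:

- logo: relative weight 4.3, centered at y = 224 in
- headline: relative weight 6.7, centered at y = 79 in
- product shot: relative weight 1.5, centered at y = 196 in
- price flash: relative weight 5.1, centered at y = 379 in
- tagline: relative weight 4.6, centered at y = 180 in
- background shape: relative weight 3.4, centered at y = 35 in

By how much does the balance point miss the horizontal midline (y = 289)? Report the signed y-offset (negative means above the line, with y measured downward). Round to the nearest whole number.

Σw = 4.3 + 6.7 + 1.5 + 5.1 + 4.6 + 3.4 = 25.6.
y-moment: 4.3·224 + 6.7·79 + 1.5·196 + 5.1·379 + 4.6·180 + 3.4·35 = 4666.4; centroid 4666.4/25.6 ≈ 182.28.
Difference: 182.28 − 289 ≈ -106.72.

≈ -107 in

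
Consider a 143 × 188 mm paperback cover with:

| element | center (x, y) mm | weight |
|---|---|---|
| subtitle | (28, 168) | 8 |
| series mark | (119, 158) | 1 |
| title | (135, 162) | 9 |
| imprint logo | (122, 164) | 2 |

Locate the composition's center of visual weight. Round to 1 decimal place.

(90.1, 164.4)

Weights sum to 8 + 1 + 9 + 2 = 20.
Σw·x = 8·28 + 1·119 + 9·135 + 2·122 = 1802, so x̄ = 1802/20 ≈ 90.10.
Σw·y = 8·168 + 1·158 + 9·162 + 2·164 = 3288, so ȳ = 3288/20 ≈ 164.40.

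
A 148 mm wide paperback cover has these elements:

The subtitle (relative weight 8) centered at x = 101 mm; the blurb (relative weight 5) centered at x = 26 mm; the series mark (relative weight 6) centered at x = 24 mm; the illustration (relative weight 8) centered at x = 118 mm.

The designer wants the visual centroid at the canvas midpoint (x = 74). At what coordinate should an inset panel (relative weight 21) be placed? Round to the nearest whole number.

x ≈ 73

With the inset panel, Σw becomes 8 + 5 + 6 + 8 + 21 = 48.
x: target moment 48×74 = 3552; current 8·101 + 5·26 + 6·24 + 8·118 = 2026; the inset panel supplies 1526, so x = 1526/21 ≈ 72.67.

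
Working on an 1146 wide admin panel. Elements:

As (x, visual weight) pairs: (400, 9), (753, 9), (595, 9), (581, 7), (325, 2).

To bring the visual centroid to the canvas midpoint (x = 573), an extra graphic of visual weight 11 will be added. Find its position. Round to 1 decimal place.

x ≈ 589.3

After adding the extra graphic, total weight = 9 + 9 + 9 + 7 + 2 + 11 = 47.
x: target moment 47×573 = 26931; current 9·400 + 9·753 + 9·595 + 7·581 + 2·325 = 20449; the extra graphic supplies 6482, so x = 6482/11 ≈ 589.27.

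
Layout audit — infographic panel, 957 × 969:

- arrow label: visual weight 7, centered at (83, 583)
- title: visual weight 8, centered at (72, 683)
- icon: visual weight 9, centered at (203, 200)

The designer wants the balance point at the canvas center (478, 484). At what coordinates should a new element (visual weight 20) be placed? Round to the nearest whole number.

After adding the new element, total weight = 7 + 8 + 9 + 20 = 44.
x: target moment 44×478 = 21032; current 7·83 + 8·72 + 9·203 = 2984; the new element supplies 18048, so x = 18048/20 ≈ 902.40.
y: target moment 44×484 = 21296; current 7·583 + 8·683 + 9·200 = 11345; the new element supplies 9951, so y = 9951/20 ≈ 497.55.

(902, 498)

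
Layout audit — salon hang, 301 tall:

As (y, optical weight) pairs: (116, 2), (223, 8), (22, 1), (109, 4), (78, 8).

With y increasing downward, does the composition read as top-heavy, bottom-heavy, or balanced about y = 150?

top-heavy

Σw = 2 + 8 + 1 + 4 + 8 = 23.
y-moment: 2·116 + 8·223 + 1·22 + 4·109 + 8·78 = 3098; centroid 3098/23 ≈ 134.70.
134.7 lies above (smaller y than) the midline 150, so the layout is top-heavy.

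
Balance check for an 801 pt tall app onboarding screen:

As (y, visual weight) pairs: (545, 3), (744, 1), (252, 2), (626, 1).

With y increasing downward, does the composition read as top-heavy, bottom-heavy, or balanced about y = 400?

bottom-heavy

Total weight = 3 + 1 + 2 + 1 = 7.
y: (3·545 + 1·744 + 2·252 + 1·626) / 7 = 3509 / 7 ≈ 501.29
501.3 lies below (larger y than) the midline 400, so the layout is bottom-heavy.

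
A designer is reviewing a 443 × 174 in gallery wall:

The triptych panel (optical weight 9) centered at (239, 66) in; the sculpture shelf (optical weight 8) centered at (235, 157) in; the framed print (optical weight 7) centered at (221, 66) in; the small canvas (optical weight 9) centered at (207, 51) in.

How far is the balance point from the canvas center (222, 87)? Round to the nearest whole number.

Σw = 9 + 8 + 7 + 9 = 33.
x-moment: 9·239 + 8·235 + 7·221 + 9·207 = 7441; centroid 7441/33 ≈ 225.48.
y-moment: 9·66 + 8·157 + 7·66 + 9·51 = 2771; centroid 2771/33 ≈ 83.97.
Relative to (222, 87): Δ = (3.48, -3.03); |Δ| = √(3.48² + -3.03²) ≈ 4.62.

≈ 5 in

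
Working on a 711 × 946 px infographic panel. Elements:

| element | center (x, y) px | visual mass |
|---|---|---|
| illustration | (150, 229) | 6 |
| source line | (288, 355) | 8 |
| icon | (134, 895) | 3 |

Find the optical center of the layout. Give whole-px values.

Weights sum to 6 + 8 + 3 = 17.
Σw·x = 6·150 + 8·288 + 3·134 = 3606, so x̄ = 3606/17 ≈ 212.12.
Σw·y = 6·229 + 8·355 + 3·895 = 6899, so ȳ = 6899/17 ≈ 405.82.

(212, 406)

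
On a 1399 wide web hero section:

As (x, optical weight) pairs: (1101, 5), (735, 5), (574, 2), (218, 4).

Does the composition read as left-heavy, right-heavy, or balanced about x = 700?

balanced

Σw = 5 + 5 + 2 + 4 = 16.
x-moment: 5·1101 + 5·735 + 2·574 + 4·218 = 11200; centroid 11200/16 ≈ 700.00.
700.00 = 700 exactly: balanced.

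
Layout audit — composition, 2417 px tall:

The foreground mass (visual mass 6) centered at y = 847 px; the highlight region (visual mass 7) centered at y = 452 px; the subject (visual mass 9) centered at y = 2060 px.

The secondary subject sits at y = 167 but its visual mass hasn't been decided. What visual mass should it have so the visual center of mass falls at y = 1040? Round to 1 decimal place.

w ≈ 4.5

Known weights sum to 6 + 7 + 9 = 22; their moment is 6·847 + 7·452 + 9·2060 = 26786.
For the centroid to hit 1040: (26786 + w·167) / (22 + w) = 1040.
Solving: w = (1040·22 − 26786) / (167 − 1040) = -3906 / -873 ≈ 4.47.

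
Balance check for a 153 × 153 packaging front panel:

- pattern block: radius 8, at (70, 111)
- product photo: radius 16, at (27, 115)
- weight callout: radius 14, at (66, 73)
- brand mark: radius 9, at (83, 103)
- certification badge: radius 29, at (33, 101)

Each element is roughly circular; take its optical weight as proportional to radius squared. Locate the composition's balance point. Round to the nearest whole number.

r² weights: pattern block 8² = 64, product photo 16² = 256, weight callout 14² = 196, brand mark 9² = 81, certification badge 29² = 841. Total = 1438.
Σw·x = 64·70 + 256·27 + 196·66 + 81·83 + 841·33 = 58804, so x̄ = 58804/1438 ≈ 40.89.
Σw·y = 64·111 + 256·115 + 196·73 + 81·103 + 841·101 = 144136, so ȳ = 144136/1438 ≈ 100.23.

(41, 100)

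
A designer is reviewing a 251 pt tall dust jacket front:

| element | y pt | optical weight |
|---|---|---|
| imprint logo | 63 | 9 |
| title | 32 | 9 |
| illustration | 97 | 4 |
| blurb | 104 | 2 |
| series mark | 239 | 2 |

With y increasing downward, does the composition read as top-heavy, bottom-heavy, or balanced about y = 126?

Σw = 9 + 9 + 4 + 2 + 2 = 26.
y: (9·63 + 9·32 + 4·97 + 2·104 + 2·239) / 26 = 1929 / 26 ≈ 74.19
Since 74.2 is above (smaller y than) 126, the composition reads top-heavy.

top-heavy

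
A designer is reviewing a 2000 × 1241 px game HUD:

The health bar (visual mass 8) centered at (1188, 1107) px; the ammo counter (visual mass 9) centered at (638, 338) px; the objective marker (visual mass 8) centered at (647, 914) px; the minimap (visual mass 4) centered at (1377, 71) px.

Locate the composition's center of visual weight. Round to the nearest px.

Weights sum to 8 + 9 + 8 + 4 = 29.
x: (8·1188 + 9·638 + 8·647 + 4·1377) / 29 = 25930 / 29 ≈ 894.14
y: (8·1107 + 9·338 + 8·914 + 4·71) / 29 = 19494 / 29 ≈ 672.21

(894, 672)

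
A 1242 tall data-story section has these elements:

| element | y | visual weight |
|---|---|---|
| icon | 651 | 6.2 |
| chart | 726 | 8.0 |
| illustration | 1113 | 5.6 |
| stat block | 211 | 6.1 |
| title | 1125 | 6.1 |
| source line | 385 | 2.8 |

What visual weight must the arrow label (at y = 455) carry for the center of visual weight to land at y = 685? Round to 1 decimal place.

Known weights sum to 6.2 + 8.0 + 5.6 + 6.1 + 6.1 + 2.8 = 34.8; their moment is 6.2·651 + 8.0·726 + 5.6·1113 + 6.1·211 + 6.1·1125 + 2.8·385 = 25304.6.
Set Σw·y/Σw = 685: (25304.6 + 455w) = 685·(34.8 + w).
So w = (685·34.8 − 25304.6)/(455 − 685) = -1466.6/-230 ≈ 6.38.

w ≈ 6.4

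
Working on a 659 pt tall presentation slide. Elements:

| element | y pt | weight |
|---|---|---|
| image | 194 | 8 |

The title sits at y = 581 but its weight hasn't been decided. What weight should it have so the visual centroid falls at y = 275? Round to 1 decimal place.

w ≈ 2.1

Known: weight 8 with moment 8·194 = 1552.
Balance at y = 275 requires (1552 + w·581) / (8 + w) = 275.
So w = (275·8 − 1552)/(581 − 275) = 648/306 ≈ 2.12.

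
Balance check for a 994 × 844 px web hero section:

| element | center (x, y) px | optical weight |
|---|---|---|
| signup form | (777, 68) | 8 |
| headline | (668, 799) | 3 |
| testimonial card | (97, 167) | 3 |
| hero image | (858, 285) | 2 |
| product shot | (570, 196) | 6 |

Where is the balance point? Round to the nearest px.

Weights sum to 8 + 3 + 3 + 2 + 6 = 22.
x-moment: 8·777 + 3·668 + 3·97 + 2·858 + 6·570 = 13647; centroid 13647/22 ≈ 620.32.
y-moment: 8·68 + 3·799 + 3·167 + 2·285 + 6·196 = 5188; centroid 5188/22 ≈ 235.82.

(620, 236)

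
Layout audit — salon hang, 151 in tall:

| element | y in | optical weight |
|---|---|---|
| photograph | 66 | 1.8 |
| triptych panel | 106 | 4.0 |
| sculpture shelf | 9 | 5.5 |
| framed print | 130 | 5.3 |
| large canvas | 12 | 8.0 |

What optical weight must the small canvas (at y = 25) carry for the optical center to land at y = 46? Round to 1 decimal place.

w ≈ 11.7

Fixed elements: Σw = 1.8 + 4.0 + 5.5 + 5.3 + 8.0 = 24.6, Σw·y = 1.8·66 + 4.0·106 + 5.5·9 + 5.3·130 + 8.0·12 = 1377.3.
For the centroid to hit 46: (1377.3 + w·25) / (24.6 + w) = 46.
So w = (46·24.6 − 1377.3)/(25 − 46) = -245.7/-21 ≈ 11.70.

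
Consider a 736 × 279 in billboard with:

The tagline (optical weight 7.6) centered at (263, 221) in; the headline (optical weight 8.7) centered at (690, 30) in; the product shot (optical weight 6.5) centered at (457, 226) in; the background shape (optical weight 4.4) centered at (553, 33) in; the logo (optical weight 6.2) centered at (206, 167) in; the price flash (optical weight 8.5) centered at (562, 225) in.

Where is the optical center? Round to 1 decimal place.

(464.4, 155.2)

Total weight = 7.6 + 8.7 + 6.5 + 4.4 + 6.2 + 8.5 = 41.9.
x: moment 19459.7 / weight 41.9 ≈ 464.43
y: moment 6502.7 / weight 41.9 ≈ 155.20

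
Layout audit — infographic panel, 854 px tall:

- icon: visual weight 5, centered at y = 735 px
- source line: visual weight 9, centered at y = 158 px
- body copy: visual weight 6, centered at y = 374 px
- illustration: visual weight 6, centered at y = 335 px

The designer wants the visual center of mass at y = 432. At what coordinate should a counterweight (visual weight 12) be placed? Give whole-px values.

New total weight: (5 + 9 + 6 + 6) + 12 = 38.
Along y: (9351 + 12·y) / 38 = 432 (existing moment 5·735 + 9·158 + 6·374 + 6·335 = 9351) ⇒ y = (16416 − 9351) / 12 ≈ 588.75.

y ≈ 589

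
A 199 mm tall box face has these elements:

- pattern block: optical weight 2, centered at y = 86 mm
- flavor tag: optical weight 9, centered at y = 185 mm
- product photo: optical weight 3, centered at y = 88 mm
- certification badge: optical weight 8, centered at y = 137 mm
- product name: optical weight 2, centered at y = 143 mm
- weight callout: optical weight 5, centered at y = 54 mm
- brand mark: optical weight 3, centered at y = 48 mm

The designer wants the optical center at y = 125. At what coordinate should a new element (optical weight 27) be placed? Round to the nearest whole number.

y ≈ 129

With the new element, Σw becomes 2 + 9 + 3 + 8 + 2 + 5 + 3 + 27 = 59.
y: need Σw·y = 59·125 = 7375. Existing = 2·86 + 9·185 + 3·88 + 8·137 + 2·143 + 5·54 + 3·48 = 3897. Remainder 3478 / 27 ≈ 128.81.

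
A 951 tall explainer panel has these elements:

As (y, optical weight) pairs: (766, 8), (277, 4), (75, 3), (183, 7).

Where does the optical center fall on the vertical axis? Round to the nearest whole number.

Σw = 8 + 4 + 3 + 7 = 22.
y-moment: 8·766 + 4·277 + 3·75 + 7·183 = 8742; centroid 8742/22 ≈ 397.36.

y ≈ 397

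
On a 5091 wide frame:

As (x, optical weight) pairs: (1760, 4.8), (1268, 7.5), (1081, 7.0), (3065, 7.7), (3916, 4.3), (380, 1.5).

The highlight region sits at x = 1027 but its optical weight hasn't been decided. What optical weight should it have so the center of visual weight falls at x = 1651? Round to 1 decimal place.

Existing Σw = 32.8 (4.8 + 7.5 + 7.0 + 7.7 + 4.3 + 1.5); existing moment 4.8·1760 + 7.5·1268 + 7.0·1081 + 7.7·3065 + 4.3·3916 + 1.5·380 = 66534.3.
Balance at x = 1651 requires (66534.3 + w·1027) / (32.8 + w) = 1651.
Solving: w = (1651·32.8 − 66534.3) / (1027 − 1651) = -12381.5 / -624 ≈ 19.84.

w ≈ 19.8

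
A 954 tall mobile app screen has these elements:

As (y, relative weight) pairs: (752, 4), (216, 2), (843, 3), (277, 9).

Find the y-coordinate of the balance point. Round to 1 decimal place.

Weights sum to 4 + 2 + 3 + 9 = 18.
y-moment: 4·752 + 2·216 + 3·843 + 9·277 = 8462; centroid 8462/18 ≈ 470.11.

y ≈ 470.1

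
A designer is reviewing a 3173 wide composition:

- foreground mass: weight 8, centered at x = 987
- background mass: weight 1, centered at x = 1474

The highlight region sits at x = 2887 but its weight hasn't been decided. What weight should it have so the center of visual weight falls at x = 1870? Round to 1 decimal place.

w ≈ 7.3

Existing Σw = 9 (8 + 1); existing moment 8·987 + 1·1474 = 9370.
Balance at x = 1870 requires (9370 + w·2887) / (9 + w) = 1870.
Rearranging, w·(2887 − 1870) = 1870·9 − 9370 = 7460, so w ≈ 7460/1017 = 7.34.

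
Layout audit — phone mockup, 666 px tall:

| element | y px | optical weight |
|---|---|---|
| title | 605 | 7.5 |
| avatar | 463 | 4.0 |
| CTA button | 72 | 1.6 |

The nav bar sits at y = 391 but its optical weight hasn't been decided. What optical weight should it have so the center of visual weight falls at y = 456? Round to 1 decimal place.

w ≈ 8.2

Existing Σw = 13.1 (7.5 + 4.0 + 1.6); existing moment 7.5·605 + 4.0·463 + 1.6·72 = 6504.7.
Balance at y = 456 requires (6504.7 + w·391) / (13.1 + w) = 456.
Rearranging, w·(391 − 456) = 456·13.1 − 6504.7 = -531.1, so w ≈ -531.1/-65 = 8.17.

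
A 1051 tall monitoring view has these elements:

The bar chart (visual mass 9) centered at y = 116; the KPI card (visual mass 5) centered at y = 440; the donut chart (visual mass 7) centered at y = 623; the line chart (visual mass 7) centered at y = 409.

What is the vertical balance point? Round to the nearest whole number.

y ≈ 374

Total weight = 9 + 5 + 7 + 7 = 28.
y: (9·116 + 5·440 + 7·623 + 7·409) / 28 = 10468 / 28 ≈ 373.86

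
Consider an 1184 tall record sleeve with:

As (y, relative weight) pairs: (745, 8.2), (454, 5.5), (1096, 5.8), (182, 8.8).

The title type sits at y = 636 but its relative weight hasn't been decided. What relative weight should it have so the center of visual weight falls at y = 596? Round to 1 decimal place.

Known weights sum to 8.2 + 5.5 + 5.8 + 8.8 = 28.3; their moment is 8.2·745 + 5.5·454 + 5.8·1096 + 8.8·182 = 16564.4.
For the centroid to hit 596: (16564.4 + w·636) / (28.3 + w) = 596.
Solving: w = (596·28.3 − 16564.4) / (636 − 596) = 302.4 / 40 ≈ 7.56.

w ≈ 7.6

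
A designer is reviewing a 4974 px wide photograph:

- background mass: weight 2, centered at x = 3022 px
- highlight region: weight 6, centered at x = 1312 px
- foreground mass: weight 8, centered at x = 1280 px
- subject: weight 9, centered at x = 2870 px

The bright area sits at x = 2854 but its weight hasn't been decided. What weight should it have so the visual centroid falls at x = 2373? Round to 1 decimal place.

w ≈ 19.4

Existing Σw = 25 (2 + 6 + 8 + 9); existing moment 2·3022 + 6·1312 + 8·1280 + 9·2870 = 49986.
Balance at x = 2373 requires (49986 + w·2854) / (25 + w) = 2373.
Solving: w = (2373·25 − 49986) / (2854 − 2373) = 9339 / 481 ≈ 19.42.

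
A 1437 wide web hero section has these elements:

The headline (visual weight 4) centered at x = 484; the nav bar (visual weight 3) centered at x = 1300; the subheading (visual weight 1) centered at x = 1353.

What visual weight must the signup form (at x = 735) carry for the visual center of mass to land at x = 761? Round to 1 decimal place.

Existing Σw = 8 (4 + 3 + 1); existing moment 4·484 + 3·1300 + 1·1353 = 7189.
Balance at x = 761 requires (7189 + w·735) / (8 + w) = 761.
So w = (761·8 − 7189)/(735 − 761) = -1101/-26 ≈ 42.35.

w ≈ 42.3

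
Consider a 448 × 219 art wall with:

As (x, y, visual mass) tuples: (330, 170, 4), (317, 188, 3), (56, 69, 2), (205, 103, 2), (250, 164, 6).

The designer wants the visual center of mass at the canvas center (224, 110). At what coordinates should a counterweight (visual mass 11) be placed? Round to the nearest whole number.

New total weight: (4 + 3 + 2 + 2 + 6) + 11 = 28.
Along x: (4293 + 11·x) / 28 = 224 (existing moment 4·330 + 3·317 + 2·56 + 2·205 + 6·250 = 4293) ⇒ x = (6272 − 4293) / 11 ≈ 179.91.
Along y: (2572 + 11·y) / 28 = 110 (existing moment 4·170 + 3·188 + 2·69 + 2·103 + 6·164 = 2572) ⇒ y = (3080 − 2572) / 11 ≈ 46.18.

(180, 46)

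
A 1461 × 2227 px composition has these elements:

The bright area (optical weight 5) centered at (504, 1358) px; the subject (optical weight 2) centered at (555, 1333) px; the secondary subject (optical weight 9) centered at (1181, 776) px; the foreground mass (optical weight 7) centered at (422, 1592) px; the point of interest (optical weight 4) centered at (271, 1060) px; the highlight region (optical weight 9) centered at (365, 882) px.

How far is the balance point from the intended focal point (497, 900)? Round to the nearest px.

≈ 229 px

Σw = 5 + 2 + 9 + 7 + 4 + 9 = 36.
Σw·x = 5·504 + 2·555 + 9·1181 + 7·422 + 4·271 + 9·365 = 21582, so x̄ = 21582/36 ≈ 599.50.
Σw·y = 5·1358 + 2·1333 + 9·776 + 7·1592 + 4·1060 + 9·882 = 39762, so ȳ = 39762/36 ≈ 1104.50.
Relative to (497, 900): Δ = (102.50, 204.50); |Δ| = √(102.50² + 204.50²) ≈ 228.75.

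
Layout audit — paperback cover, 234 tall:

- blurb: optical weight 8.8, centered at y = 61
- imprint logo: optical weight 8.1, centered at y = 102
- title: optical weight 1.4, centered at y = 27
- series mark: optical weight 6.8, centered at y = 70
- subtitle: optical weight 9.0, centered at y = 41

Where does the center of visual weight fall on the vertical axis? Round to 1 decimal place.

Total weight = 8.8 + 8.1 + 1.4 + 6.8 + 9.0 = 34.1.
y-moment: 8.8·61 + 8.1·102 + 1.4·27 + 6.8·70 + 9.0·41 = 2245.8; centroid 2245.8/34.1 ≈ 65.86.

y ≈ 65.9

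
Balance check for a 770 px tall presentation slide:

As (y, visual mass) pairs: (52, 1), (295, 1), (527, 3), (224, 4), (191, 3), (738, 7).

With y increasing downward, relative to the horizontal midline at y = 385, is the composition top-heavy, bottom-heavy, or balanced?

Σw = 1 + 1 + 3 + 4 + 3 + 7 = 19.
Σw·y = 1·52 + 1·295 + 3·527 + 4·224 + 3·191 + 7·738 = 8563, so ȳ = 8563/19 ≈ 450.68.
450.7 lies below (larger y than) the midline 385, so the layout is bottom-heavy.

bottom-heavy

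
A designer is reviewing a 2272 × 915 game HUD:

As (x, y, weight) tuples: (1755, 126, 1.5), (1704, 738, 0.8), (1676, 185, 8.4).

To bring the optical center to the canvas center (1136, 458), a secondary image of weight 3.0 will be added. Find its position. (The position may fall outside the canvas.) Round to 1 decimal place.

New total weight: (1.5 + 0.8 + 8.4) + 3.0 = 13.7.
x: need Σw·x = 13.7·1136 = 15563.2. Existing = 1.5·1755 + 0.8·1704 + 8.4·1676 = 18074.1. Remainder -2510.9 / 3.0 ≈ -836.97.
y: need Σw·y = 13.7·458 = 6274.6. Existing = 1.5·126 + 0.8·738 + 8.4·185 = 2333.4. Remainder 3941.2 / 3.0 ≈ 1313.73.

(-837.0, 1313.7)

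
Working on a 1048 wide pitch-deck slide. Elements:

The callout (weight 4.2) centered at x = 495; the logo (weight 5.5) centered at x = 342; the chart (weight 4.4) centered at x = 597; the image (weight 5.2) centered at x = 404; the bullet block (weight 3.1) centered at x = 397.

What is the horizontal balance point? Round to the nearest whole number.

x ≈ 443

Total weight = 4.2 + 5.5 + 4.4 + 5.2 + 3.1 = 22.4.
x: (4.2·495 + 5.5·342 + 4.4·597 + 5.2·404 + 3.1·397) / 22.4 = 9918.3 / 22.4 ≈ 442.78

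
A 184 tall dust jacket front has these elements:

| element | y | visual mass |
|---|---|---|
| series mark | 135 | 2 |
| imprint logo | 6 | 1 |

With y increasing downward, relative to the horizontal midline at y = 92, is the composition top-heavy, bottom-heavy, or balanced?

Weights sum to 2 + 1 = 3.
y: (2·135 + 1·6) / 3 = 276 / 3 ≈ 92.00
The centroid 92.00 matches the midline at 92, so the layout is balanced.

balanced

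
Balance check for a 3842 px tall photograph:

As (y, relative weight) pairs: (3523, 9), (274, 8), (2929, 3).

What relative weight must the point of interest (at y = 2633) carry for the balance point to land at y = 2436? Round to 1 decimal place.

Fixed elements: Σw = 9 + 8 + 3 = 20, Σw·y = 9·3523 + 8·274 + 3·2929 = 42686.
Set Σw·y/Σw = 2436: (42686 + 2633w) = 2436·(20 + w).
Rearranging, w·(2633 − 2436) = 2436·20 − 42686 = 6034, so w ≈ 6034/197 = 30.63.

w ≈ 30.6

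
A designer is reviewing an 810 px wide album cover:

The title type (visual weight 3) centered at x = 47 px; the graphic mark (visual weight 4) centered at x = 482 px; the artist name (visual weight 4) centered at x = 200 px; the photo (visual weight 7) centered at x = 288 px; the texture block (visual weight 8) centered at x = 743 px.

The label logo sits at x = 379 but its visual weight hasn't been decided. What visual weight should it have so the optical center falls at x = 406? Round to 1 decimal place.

w ≈ 10.1

Existing Σw = 26 (3 + 4 + 4 + 7 + 8); existing moment 3·47 + 4·482 + 4·200 + 7·288 + 8·743 = 10829.
For the centroid to hit 406: (10829 + w·379) / (26 + w) = 406.
Solving: w = (406·26 − 10829) / (379 − 406) = -273 / -27 ≈ 10.11.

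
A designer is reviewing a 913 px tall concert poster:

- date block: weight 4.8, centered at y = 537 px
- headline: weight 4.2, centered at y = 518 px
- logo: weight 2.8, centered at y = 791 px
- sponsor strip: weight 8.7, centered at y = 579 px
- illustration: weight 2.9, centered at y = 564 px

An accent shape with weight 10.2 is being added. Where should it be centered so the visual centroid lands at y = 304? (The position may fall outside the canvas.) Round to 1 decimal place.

y ≈ -335.9

New total weight: (4.8 + 4.2 + 2.8 + 8.7 + 2.9) + 10.2 = 33.6.
Along y: (13640.9 + 10.2·y) / 33.6 = 304 (existing moment 4.8·537 + 4.2·518 + 2.8·791 + 8.7·579 + 2.9·564 = 13640.9) ⇒ y = (10214.4 − 13640.9) / 10.2 ≈ -335.93.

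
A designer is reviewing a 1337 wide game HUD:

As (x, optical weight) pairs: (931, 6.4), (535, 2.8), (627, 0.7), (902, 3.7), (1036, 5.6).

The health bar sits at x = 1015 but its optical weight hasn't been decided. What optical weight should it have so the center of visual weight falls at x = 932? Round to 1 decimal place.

w ≈ 10.4

Fixed elements: Σw = 6.4 + 2.8 + 0.7 + 3.7 + 5.6 = 19.2, Σw·x = 6.4·931 + 2.8·535 + 0.7·627 + 3.7·902 + 5.6·1036 = 17034.3.
For the centroid to hit 932: (17034.3 + w·1015) / (19.2 + w) = 932.
Solving: w = (932·19.2 − 17034.3) / (1015 − 932) = 860.1 / 83 ≈ 10.36.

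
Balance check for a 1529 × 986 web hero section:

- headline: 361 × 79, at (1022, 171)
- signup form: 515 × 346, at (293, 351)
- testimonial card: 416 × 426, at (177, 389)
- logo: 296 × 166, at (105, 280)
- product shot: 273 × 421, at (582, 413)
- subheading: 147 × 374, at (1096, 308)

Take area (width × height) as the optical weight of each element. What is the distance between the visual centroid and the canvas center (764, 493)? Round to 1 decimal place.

≈ 383.1

Areas: headline 361·79 = 28519, signup form 515·346 = 178190, testimonial card 416·426 = 177216, logo 296·166 = 49136, product shot 273·421 = 114933, subheading 147·374 = 54978. Total weight = 602972.
Σw·x = 28519·1022 + 178190·293 + 177216·177 + 49136·105 + 114933·582 + 54978·1096 = 245029494, so x̄ = 245029494/602972 ≈ 406.37.
Σw·y = 28519·171 + 178190·351 + 177216·389 + 49136·280 + 114933·413 + 54978·308 = 214517096, so ȳ = 214517096/602972 ≈ 355.77.
Offset from (764, 493): Δx ≈ -357.63, Δy ≈ -137.23; distance = √(Δx² + Δy²) ≈ 383.06.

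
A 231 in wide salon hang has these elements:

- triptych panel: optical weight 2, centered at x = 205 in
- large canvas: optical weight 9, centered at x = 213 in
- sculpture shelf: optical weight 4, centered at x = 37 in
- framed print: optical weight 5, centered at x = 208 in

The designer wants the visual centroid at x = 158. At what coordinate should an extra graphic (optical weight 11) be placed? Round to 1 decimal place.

x ≈ 125.7

After adding the extra graphic, total weight = 2 + 9 + 4 + 5 + 11 = 31.
Along x: (3515 + 11·x) / 31 = 158 (existing moment 2·205 + 9·213 + 4·37 + 5·208 = 3515) ⇒ x = (4898 − 3515) / 11 ≈ 125.73.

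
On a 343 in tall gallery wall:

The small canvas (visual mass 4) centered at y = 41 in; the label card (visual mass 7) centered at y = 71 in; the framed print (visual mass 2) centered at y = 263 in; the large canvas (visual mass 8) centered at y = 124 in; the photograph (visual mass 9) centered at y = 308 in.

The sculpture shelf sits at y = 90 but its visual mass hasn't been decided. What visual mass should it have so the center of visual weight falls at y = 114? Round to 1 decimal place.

w ≈ 63.8

Fixed elements: Σw = 4 + 7 + 2 + 8 + 9 = 30, Σw·y = 4·41 + 7·71 + 2·263 + 8·124 + 9·308 = 4951.
Set Σw·y/Σw = 114: (4951 + 90w) = 114·(30 + w).
Rearranging, w·(90 − 114) = 114·30 − 4951 = -1531, so w ≈ -1531/-24 = 63.79.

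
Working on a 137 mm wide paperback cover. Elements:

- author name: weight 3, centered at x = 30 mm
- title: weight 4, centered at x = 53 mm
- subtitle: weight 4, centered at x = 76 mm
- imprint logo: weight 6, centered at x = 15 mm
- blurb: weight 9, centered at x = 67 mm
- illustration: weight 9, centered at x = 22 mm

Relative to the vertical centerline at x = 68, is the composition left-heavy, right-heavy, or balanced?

Total weight = 3 + 4 + 4 + 6 + 9 + 9 = 35.
x: moment 1497 / weight 35 ≈ 42.77
42.8 lies left of the midline 68, so the layout is left-heavy.

left-heavy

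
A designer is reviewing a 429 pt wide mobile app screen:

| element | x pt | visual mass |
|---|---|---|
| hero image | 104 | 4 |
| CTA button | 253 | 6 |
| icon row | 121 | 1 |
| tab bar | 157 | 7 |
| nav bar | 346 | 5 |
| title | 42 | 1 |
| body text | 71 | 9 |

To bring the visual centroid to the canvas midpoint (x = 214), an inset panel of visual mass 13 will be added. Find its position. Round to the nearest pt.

With the inset panel, Σw becomes 4 + 6 + 1 + 7 + 5 + 1 + 9 + 13 = 46.
Along x: (5565 + 13·x) / 46 = 214 (existing moment 4·104 + 6·253 + 1·121 + 7·157 + 5·346 + 1·42 + 9·71 = 5565) ⇒ x = (9844 − 5565) / 13 ≈ 329.15.

x ≈ 329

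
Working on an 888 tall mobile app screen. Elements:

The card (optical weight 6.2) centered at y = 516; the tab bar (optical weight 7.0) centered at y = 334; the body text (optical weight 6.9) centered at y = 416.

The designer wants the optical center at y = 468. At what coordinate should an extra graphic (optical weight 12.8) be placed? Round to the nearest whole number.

With the extra graphic, Σw becomes 6.2 + 7.0 + 6.9 + 12.8 = 32.9.
y: target moment 32.9×468 = 15397.2; current 6.2·516 + 7.0·334 + 6.9·416 = 8407.6; the extra graphic supplies 6989.6, so y = 6989.6/12.8 ≈ 546.06.

y ≈ 546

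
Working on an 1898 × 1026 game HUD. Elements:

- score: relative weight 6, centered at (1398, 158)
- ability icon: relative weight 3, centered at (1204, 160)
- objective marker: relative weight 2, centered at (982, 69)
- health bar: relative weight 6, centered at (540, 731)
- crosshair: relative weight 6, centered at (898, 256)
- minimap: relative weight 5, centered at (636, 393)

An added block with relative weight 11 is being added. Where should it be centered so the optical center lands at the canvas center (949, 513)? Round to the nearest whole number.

(1022, 959)

After adding the added block, total weight = 6 + 3 + 2 + 6 + 6 + 5 + 11 = 39.
x: need Σw·x = 39·949 = 37011. Existing = 6·1398 + 3·1204 + 2·982 + 6·540 + 6·898 + 5·636 = 25772. Remainder 11239 / 11 ≈ 1021.73.
y: need Σw·y = 39·513 = 20007. Existing = 6·158 + 3·160 + 2·69 + 6·731 + 6·256 + 5·393 = 9453. Remainder 10554 / 11 ≈ 959.45.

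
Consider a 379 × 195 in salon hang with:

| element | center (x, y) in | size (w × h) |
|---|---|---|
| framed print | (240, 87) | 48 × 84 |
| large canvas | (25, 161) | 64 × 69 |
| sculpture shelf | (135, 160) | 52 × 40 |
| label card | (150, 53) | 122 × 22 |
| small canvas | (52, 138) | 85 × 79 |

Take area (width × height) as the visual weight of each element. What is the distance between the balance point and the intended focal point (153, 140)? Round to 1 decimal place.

Taking area as weight: framed print 48·84 = 4032, large canvas 64·69 = 4416, sculpture shelf 52·40 = 2080, label card 122·22 = 2684, small canvas 85·79 = 6715. Sum 19927.
x-moment: 4032·240 + 4416·25 + 2080·135 + 2684·150 + 6715·52 = 2110660; centroid 2110660/19927 ≈ 105.92.
y-moment: 4032·87 + 4416·161 + 2080·160 + 2684·53 + 6715·138 = 2463482; centroid 2463482/19927 ≈ 123.63.
From (153, 140): dx = -47.08, dy = -16.37, so the distance is √(dx²+dy²) ≈ 49.85.

≈ 49.8 in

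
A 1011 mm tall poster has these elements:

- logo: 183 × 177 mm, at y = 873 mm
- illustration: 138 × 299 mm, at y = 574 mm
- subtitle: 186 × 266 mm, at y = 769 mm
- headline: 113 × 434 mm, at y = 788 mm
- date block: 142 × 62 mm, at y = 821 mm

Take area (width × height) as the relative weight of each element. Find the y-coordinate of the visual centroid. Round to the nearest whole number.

y ≈ 751

Areas → weights: logo 183·177 = 32391, illustration 138·299 = 41262, subtitle 186·266 = 49476, headline 113·434 = 49042, date block 142·62 = 8804; Σw = 180975.
Σw·y = 32391·873 + 41262·574 + 49476·769 + 49042·788 + 8804·821 = 135881955, so ȳ = 135881955/180975 ≈ 750.83.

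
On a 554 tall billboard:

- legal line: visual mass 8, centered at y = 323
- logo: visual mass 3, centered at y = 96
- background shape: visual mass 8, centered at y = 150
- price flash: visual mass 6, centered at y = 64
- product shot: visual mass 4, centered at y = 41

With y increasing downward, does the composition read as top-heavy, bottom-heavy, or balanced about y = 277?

top-heavy

Total weight = 8 + 3 + 8 + 6 + 4 = 29.
Σw·y = 8·323 + 3·96 + 8·150 + 6·64 + 4·41 = 4620, so ȳ = 4620/29 ≈ 159.31.
Since 159.3 is above (smaller y than) 277, the composition reads top-heavy.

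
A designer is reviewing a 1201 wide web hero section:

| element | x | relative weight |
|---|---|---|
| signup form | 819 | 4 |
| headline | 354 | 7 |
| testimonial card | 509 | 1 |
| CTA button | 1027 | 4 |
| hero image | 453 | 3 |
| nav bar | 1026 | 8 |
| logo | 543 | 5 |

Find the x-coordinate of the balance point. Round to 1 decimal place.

Σw = 4 + 7 + 1 + 4 + 3 + 8 + 5 = 32.
Σw·x = 4·819 + 7·354 + 1·509 + 4·1027 + 3·453 + 8·1026 + 5·543 = 22653, so x̄ = 22653/32 ≈ 707.91.

x ≈ 707.9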